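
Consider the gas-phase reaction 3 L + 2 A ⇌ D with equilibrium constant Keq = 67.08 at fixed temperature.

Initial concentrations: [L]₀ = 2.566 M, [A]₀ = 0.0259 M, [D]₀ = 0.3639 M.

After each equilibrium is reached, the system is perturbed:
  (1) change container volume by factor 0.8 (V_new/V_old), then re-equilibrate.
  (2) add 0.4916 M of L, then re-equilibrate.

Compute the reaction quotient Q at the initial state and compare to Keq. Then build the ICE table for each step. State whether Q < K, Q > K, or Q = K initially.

Q₀ = 32.11; Q < K (proceeds forward)

Q₀ = 32.11 vs Keq = 67.08 ⇒ Q<K, forward
Step 1:
                  L         A         D
  init        2.566    0.0259    0.3639
  Δ        -0.01164 -0.007763  0.003881
  eq          2.554   0.01814    0.3678
  solve Keq expr → x = 0.003881; check Q = 67.08
Then change container volume by factor 0.8 (V_new/V_old).
Step 2:
                  L         A         D
  init        3.193   0.02267    0.4597
  Δ        -0.01202 -0.008016  0.004008
  eq          3.181   0.01466    0.4637
  solve Keq expr → x = 0.004008; check Q = 67.08
Then add 0.4916 M of L.
Step 3:
                  L         A         D
  init        3.673   0.01466    0.4637
  Δ       -0.004206 -0.002804  0.001402
  eq          3.668   0.01185    0.4651
  solve Keq expr → x = 0.001402; check Q = 67.08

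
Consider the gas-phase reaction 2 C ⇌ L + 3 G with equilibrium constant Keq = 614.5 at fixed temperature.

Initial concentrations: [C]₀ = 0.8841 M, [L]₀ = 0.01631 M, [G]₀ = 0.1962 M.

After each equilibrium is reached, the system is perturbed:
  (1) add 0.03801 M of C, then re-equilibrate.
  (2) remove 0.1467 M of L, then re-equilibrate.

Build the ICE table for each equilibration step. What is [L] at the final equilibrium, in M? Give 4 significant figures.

Q₀ = 1.5760e-04 vs Keq = 614.5 ⇒ Q<K, forward
Step 1:
                   C          L          G
  Initial     0.8841    0.01631     0.1962
  Change     -0.8375     0.4188      1.256
  Equil      0.04658     0.4351      1.452
  solve Keq expr → x = 0.4188; check Q = 614.5
Then add 0.03801 M of C.
Step 2:
                   C          L          G
  Initial    0.08459     0.4351      1.452
  Change    -0.03453    0.01727     0.0518
  Equil      0.05006     0.4523      1.504
  solve Keq expr → x = 0.01727; check Q = 614.5
Then remove 0.1467 M of L.
Step 3:
                   C          L          G
  Initial    0.05006     0.3056      1.504
  Change   -0.008132   0.004066     0.0122
  Equil      0.04192     0.3097      1.516
  solve Keq expr → x = 0.004066; check Q = 614.5

[L]_eq = 0.3097 M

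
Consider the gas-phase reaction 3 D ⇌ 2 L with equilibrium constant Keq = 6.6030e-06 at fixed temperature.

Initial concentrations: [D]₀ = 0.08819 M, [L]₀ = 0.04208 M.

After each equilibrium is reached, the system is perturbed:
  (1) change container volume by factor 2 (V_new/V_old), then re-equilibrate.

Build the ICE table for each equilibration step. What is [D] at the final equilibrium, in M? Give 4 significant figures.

Q₀ = 2.582 vs Keq = 6.6030e-06 ⇒ Q>K, reverse
Step 1:
                  D         L
  init      0.08819   0.04208
  Δ         0.06289  -0.04193
  eq         0.1511 1.5090e-04
  solve Keq expr → x = -0.02096; check Q = 6.6030e-06
Then change container volume by factor 2 (V_new/V_old).
Step 2:
                  D         L
  init      0.07554 7.5451e-05
  Δ       3.3096e-05 -2.2064e-05
  eq        0.07557 5.3387e-05
  solve Keq expr → x = -1.1032e-05; check Q = 6.6030e-06

[D]_eq = 0.07557 M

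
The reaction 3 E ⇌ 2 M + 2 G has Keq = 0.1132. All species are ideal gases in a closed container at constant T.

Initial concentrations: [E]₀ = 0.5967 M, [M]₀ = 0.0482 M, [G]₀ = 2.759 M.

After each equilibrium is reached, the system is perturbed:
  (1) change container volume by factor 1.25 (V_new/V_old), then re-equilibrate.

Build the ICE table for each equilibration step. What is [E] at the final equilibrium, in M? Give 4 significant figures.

Q₀ = 0.08324 vs Keq = 0.1132 ⇒ Q<K, forward
Step 1:
                  E         M         G
  I          0.5967    0.0482     2.759
  C        -0.00976  0.006507  0.006507
  E          0.5869   0.05471     2.766
  solve Keq expr → x = 0.003253; check Q = 0.1132
Then change container volume by factor 1.25 (V_new/V_old).
Step 2:
                  E         M         G
  I          0.4696   0.04377     2.212
  C       -0.006173  0.004115  0.004115
  E          0.4634   0.04788     2.217
  solve Keq expr → x = 0.002058; check Q = 0.1132

[E]_eq = 0.4634 M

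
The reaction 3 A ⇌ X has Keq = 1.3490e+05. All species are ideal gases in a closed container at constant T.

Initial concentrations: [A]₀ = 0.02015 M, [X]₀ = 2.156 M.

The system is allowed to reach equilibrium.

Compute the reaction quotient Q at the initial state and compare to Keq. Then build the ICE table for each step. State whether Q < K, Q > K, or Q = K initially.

Q₀ = 2.6353e+05; Q > K (proceeds reverse)

Q₀ = 2.6353e+05 vs Keq = 1.3490e+05 ⇒ Q>K, reverse
Step 1:
                    A           X
  I           0.02015       2.156
  C          0.005033   -0.001678
  E           0.02518       2.154
  solve Keq expr → x = -0.001678; check Q = 1.3490e+05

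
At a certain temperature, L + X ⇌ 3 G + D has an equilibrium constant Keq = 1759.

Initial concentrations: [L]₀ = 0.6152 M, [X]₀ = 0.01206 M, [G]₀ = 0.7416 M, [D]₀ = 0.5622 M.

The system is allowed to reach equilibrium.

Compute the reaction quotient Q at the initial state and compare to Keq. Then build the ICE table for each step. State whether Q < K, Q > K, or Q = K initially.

Q₀ = 30.91; Q < K (proceeds forward)

Q₀ = 30.91 vs Keq = 1759 ⇒ Q<K, forward
Step 1:
                   L          X          G          D
  Initial     0.6152    0.01206     0.7416     0.5622
  Change    -0.01181   -0.01181    0.03542    0.01181
  Equil       0.6034 2.5371e-04      0.777      0.574
  solve Keq expr → x = 0.01181; check Q = 1759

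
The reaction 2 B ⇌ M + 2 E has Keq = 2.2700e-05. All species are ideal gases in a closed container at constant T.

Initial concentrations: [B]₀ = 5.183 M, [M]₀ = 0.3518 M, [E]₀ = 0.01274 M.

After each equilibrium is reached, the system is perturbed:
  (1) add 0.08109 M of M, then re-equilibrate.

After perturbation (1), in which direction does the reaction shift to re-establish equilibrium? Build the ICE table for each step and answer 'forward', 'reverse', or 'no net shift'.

Q₀ = 2.1256e-06 vs Keq = 2.2700e-05 ⇒ Q<K, forward
Step 1:
                  B         M         E
  Initial     5.183    0.3518   0.01274
  Change   -0.02787   0.01394   0.02787
  Equil       5.155    0.3657   0.04061
  solve Keq expr → x = 0.01394; check Q = 2.2700e-05
Then add 0.08109 M of M.
Step 2:
                  B         M         E
  Initial     5.155    0.4468   0.04061
  Change   0.003765 -0.001883 -0.003765
  Equil       5.159    0.4449   0.03685
  solve Keq expr → x = -0.001883; check Q = 2.2700e-05

Direction: reverse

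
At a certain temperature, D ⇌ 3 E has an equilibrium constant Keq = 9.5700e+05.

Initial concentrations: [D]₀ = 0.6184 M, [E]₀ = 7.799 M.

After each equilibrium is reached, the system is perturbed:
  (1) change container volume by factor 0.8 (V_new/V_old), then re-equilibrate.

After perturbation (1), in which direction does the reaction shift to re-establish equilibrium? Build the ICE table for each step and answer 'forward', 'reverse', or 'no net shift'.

Direction: reverse

Q₀ = 767.1 vs Keq = 9.5700e+05 ⇒ Q<K, forward
Step 1:
                  D         E
  I          0.6184     7.799
  C         -0.6175     1.852
  E       9.3941e-04     9.651
  solve Keq expr → x = 0.6175; check Q = 9.5700e+05
Then change container volume by factor 0.8 (V_new/V_old).
Step 2:
                  D         E
  I        0.001174     12.06
  C       6.5962e-04 -0.001979
  E        0.001834     12.06
  solve Keq expr → x = -6.5962e-04; check Q = 9.5700e+05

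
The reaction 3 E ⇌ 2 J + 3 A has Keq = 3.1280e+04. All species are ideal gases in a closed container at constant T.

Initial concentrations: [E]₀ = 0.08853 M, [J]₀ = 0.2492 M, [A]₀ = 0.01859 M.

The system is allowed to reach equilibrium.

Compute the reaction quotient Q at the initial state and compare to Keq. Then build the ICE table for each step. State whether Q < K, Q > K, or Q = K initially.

Q₀ = 5.7499e-04; Q < K (proceeds forward)

Q₀ = 5.7499e-04 vs Keq = 3.1280e+04 ⇒ Q<K, forward
Step 1:
                    E           J           A
  init        0.08853      0.2492     0.01859
  Δ            -0.087       0.058       0.087
  eq         0.001526      0.3072      0.1056
  solve Keq expr → x = 0.029; check Q = 3.1280e+04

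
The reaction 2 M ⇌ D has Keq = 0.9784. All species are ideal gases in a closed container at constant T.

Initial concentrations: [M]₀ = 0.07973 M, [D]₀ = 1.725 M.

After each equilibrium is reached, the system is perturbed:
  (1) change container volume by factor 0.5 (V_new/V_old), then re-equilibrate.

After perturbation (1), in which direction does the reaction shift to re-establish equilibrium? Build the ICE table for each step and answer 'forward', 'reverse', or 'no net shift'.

Q₀ = 271.4 vs Keq = 0.9784 ⇒ Q>K, reverse
Step 1:
                   M          D
  init       0.07973      1.725
  Δ            1.032     -0.516
  eq           1.112      1.209
  solve Keq expr → x = -0.516; check Q = 0.9784
Then change container volume by factor 0.5 (V_new/V_old).
Step 2:
                   M          D
  init         2.223      2.418
  Δ          -0.5623     0.2812
  eq           1.661      2.699
  solve Keq expr → x = 0.2812; check Q = 0.9784

Direction: forward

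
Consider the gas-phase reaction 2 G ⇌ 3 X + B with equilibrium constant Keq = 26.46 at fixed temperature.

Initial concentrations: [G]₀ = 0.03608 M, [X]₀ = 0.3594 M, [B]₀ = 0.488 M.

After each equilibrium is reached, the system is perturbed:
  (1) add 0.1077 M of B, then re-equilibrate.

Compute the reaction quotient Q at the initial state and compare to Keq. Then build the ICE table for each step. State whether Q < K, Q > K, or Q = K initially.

Q₀ = 17.4; Q < K (proceeds forward)

Q₀ = 17.4 vs Keq = 26.46 ⇒ Q<K, forward
Step 1:
                  G         X         B
  I         0.03608    0.3594     0.488
  C       -0.005684  0.008526  0.002842
  E          0.0304    0.3679    0.4908
  solve Keq expr → x = 0.002842; check Q = 26.46
Then add 0.1077 M of B.
Step 2:
                  G         X         B
  I          0.0304    0.3679    0.5985
  C        0.002601 -0.003902 -0.001301
  E           0.033     0.364    0.5972
  solve Keq expr → x = -0.001301; check Q = 26.46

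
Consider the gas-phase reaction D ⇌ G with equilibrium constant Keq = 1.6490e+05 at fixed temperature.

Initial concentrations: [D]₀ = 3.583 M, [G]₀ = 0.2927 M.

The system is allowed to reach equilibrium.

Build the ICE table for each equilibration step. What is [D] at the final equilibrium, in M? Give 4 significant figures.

[D]_eq = 2.3503e-05 M

Q₀ = 0.08169 vs Keq = 1.6490e+05 ⇒ Q<K, forward
Step 1:
                   D          G
  Initial      3.583     0.2927
  Change      -3.583      3.583
  Equil   2.3503e-05      3.876
  solve Keq expr → x = 3.583; check Q = 1.6490e+05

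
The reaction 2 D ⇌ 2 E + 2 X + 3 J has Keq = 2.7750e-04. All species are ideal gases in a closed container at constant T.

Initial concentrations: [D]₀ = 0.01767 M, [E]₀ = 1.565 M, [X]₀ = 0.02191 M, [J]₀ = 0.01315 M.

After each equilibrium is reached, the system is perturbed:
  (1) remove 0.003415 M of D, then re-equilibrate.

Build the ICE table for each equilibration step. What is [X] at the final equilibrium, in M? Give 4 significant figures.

[X]_eq = 0.02772 M

Q₀ = 8.5628e-06 vs Keq = 2.7750e-04 ⇒ Q<K, forward
Step 1:
                    D           E           X           J
  init        0.01767       1.565     0.02191     0.01315
  Δ         -0.007324    0.007324    0.007324     0.01099
  eq          0.01035       1.572     0.02923     0.02414
  solve Keq expr → x = 0.003662; check Q = 2.7750e-04
Then remove 0.003415 M of D.
Step 2:
                    D           E           X           J
  init       0.006931       1.572     0.02923     0.02414
  Δ          0.001517   -0.001517   -0.001517   -0.002275
  eq         0.008448       1.571     0.02772     0.02186
  solve Keq expr → x = -7.5826e-04; check Q = 2.7750e-04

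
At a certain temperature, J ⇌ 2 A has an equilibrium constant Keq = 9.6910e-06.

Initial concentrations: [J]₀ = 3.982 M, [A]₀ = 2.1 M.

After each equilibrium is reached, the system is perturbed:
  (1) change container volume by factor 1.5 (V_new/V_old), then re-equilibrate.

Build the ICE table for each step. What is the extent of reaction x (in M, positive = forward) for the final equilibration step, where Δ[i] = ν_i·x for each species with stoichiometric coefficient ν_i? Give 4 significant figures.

Q₀ = 1.107 vs Keq = 9.6910e-06 ⇒ Q>K, reverse
Step 1:
                    J           A
  init          3.982         2.1
  Δ             1.047      -2.093
  eq            5.029    0.006981
  solve Keq expr → x = -1.047; check Q = 9.6910e-06
Then change container volume by factor 1.5 (V_new/V_old).
Step 2:
                    J           A
  init          3.352    0.004654
  Δ       -5.2274e-04    0.001045
  eq            3.352    0.005699
  solve Keq expr → x = 5.2274e-04; check Q = 9.6910e-06

x = 5.2274e-04 M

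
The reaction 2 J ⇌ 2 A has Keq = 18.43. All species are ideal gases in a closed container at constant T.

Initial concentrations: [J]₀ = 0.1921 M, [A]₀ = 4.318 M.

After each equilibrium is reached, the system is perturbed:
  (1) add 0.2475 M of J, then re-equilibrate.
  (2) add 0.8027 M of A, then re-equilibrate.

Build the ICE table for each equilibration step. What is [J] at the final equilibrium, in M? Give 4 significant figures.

Q₀ = 505.3 vs Keq = 18.43 ⇒ Q>K, reverse
Step 1:
                  J         A
  Initial    0.1921     4.318
  Change       0.66     -0.66
  Equil      0.8521     3.658
  solve Keq expr → x = -0.33; check Q = 18.43
Then add 0.2475 M of J.
Step 2:
                  J         A
  Initial       1.1     3.658
  Change    -0.2007    0.2007
  Equil      0.8988     3.859
  solve Keq expr → x = 0.1004; check Q = 18.43
Then add 0.8027 M of A.
Step 3:
                  J         A
  Initial    0.8988     4.661
  Change     0.1517   -0.1517
  Equil        1.05      4.51
  solve Keq expr → x = -0.07583; check Q = 18.43

[J]_eq = 1.05 M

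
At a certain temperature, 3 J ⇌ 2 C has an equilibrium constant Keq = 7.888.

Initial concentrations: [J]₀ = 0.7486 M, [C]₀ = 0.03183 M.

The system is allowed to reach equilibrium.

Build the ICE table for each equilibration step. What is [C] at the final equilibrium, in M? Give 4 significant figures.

[C]_eq = 0.3611 M

Q₀ = 0.002415 vs Keq = 7.888 ⇒ Q<K, forward
Step 1:
                    J           C
  I            0.7486     0.03183
  C           -0.4939      0.3292
  E            0.2547      0.3611
  solve Keq expr → x = 0.1646; check Q = 7.888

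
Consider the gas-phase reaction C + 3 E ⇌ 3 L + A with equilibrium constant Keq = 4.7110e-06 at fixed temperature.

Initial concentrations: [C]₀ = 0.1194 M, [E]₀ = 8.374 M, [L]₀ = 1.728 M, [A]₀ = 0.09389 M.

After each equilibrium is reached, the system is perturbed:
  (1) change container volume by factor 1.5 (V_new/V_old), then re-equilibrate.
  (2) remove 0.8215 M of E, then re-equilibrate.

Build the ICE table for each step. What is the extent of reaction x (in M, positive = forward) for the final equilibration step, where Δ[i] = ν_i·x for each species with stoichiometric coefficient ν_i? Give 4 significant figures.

Q₀ = 0.00691 vs Keq = 4.7110e-06 ⇒ Q>K, reverse
Step 1:
                  C         E         L         A
  Initial    0.1194     8.374     1.728   0.09389
  Change    0.09368     0.281    -0.281  -0.09368
  Equil      0.2131     8.655     1.447 2.1482e-04
  solve Keq expr → x = -0.09368; check Q = 4.7110e-06
Then change container volume by factor 1.5 (V_new/V_old).
Step 2:
                  C         E         L         A
  Initial    0.1421      5.77    0.9646 1.4321e-04
  Change          0         0         0         0
  Equil      0.1421      5.77    0.9646 1.4321e-04
  solve Keq expr → x = 0; check Q = 4.7110e-06
Then remove 0.8215 M of E.
Step 3:
                  C         E         L         A
  Initial    0.1421     4.949    0.9646 1.4321e-04
  Change  5.2786e-05 1.5836e-04 -1.5836e-04 -5.2786e-05
  Equil      0.1421     4.949    0.9645 9.0425e-05
  solve Keq expr → x = -5.2786e-05; check Q = 4.7110e-06

x = -5.2786e-05 M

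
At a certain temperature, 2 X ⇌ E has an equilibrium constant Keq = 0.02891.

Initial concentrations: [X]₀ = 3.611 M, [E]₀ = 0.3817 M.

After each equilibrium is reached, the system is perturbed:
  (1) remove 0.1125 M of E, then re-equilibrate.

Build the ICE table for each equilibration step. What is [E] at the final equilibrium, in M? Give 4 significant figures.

Q₀ = 0.02927 vs Keq = 0.02891 ⇒ Q>K, reverse
Step 1:
                  X         E
  init        3.611    0.3817
  Δ        0.006676 -0.003338
  eq          3.618    0.3784
  solve Keq expr → x = -0.003338; check Q = 0.02891
Then remove 0.1125 M of E.
Step 2:
                  X         E
  init        3.618    0.2659
  Δ         -0.1597   0.07984
  eq          3.458    0.3457
  solve Keq expr → x = 0.07984; check Q = 0.02891

[E]_eq = 0.3457 M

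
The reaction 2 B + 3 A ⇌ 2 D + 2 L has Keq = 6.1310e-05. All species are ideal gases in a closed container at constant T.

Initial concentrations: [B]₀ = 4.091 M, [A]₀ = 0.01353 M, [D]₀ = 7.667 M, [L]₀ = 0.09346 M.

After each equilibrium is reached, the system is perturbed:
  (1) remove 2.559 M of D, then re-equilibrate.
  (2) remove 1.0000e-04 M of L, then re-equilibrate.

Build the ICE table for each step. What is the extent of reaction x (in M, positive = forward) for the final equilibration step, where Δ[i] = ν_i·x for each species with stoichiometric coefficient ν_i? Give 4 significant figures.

Q₀ = 1.2387e+04 vs Keq = 6.1310e-05 ⇒ Q>K, reverse
Step 1:
                  B         A         D         L
  init        4.091   0.01353     7.667   0.09346
  Δ          0.0932    0.1398   -0.0932   -0.0932
  eq          4.184    0.1533     7.574 2.5972e-04
  solve Keq expr → x = -0.0466; check Q = 6.1310e-05
Then remove 2.559 M of D.
Step 2:
                  B         A         D         L
  init        4.184    0.1533     5.015 2.5972e-04
  Δ       -1.3175e-04 -1.9763e-04 1.3175e-04 1.3175e-04
  eq          4.184    0.1531     5.015 3.9147e-04
  solve Keq expr → x = 6.5876e-05; check Q = 6.1310e-05
Then remove 1.0000e-04 M of L.
Step 3:
                  B         A         D         L
  init        4.184    0.1531     5.015 2.9147e-04
  Δ       -9.9411e-05 -1.4912e-04 9.9411e-05 9.9411e-05
  eq          4.184     0.153     5.015 3.9088e-04
  solve Keq expr → x = 4.9706e-05; check Q = 6.1310e-05

x = 4.9706e-05 M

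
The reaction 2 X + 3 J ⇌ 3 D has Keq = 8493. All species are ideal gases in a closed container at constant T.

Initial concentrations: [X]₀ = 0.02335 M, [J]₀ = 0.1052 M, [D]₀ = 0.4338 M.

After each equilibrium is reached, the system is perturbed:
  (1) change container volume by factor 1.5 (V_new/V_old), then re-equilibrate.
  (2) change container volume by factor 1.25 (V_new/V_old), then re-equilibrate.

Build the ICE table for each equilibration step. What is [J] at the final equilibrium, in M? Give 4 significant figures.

[J]_eq = 0.09014 M

Q₀ = 1.2860e+05 vs Keq = 8493 ⇒ Q>K, reverse
Step 1:
                    X           J           D
  init        0.02335      0.1052      0.4338
  Δ           0.02591     0.03886    -0.03886
  eq          0.04926      0.1441      0.3949
  solve Keq expr → x = -0.01295; check Q = 8493
Then change container volume by factor 1.5 (V_new/V_old).
Step 2:
                    X           J           D
  init        0.03284     0.09604      0.2633
  Δ          0.006919     0.01038    -0.01038
  eq          0.03976      0.1064      0.2529
  solve Keq expr → x = -0.00346; check Q = 8493
Then change container volume by factor 1.25 (V_new/V_old).
Step 3:
                    X           J           D
  init        0.03181     0.08513      0.2023
  Δ          0.003339    0.005008   -0.005008
  eq          0.03514     0.09014      0.1973
  solve Keq expr → x = -0.001669; check Q = 8493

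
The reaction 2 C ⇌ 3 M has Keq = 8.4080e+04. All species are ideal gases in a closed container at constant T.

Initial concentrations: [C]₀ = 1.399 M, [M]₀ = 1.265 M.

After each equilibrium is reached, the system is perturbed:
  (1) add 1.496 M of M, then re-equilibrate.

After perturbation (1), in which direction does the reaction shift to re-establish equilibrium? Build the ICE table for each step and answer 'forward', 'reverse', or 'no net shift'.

Direction: reverse

Q₀ = 1.034 vs Keq = 8.4080e+04 ⇒ Q<K, forward
Step 1:
                    C           M
  Initial       1.399       1.265
  Change       -1.378       2.067
  Equil       0.02098       3.332
  solve Keq expr → x = 0.689; check Q = 8.4080e+04
Then add 1.496 M of M.
Step 2:
                    C           M
  Initial     0.02098       4.828
  Change      0.01535    -0.02302
  Equil       0.03632       4.805
  solve Keq expr → x = -0.007674; check Q = 8.4080e+04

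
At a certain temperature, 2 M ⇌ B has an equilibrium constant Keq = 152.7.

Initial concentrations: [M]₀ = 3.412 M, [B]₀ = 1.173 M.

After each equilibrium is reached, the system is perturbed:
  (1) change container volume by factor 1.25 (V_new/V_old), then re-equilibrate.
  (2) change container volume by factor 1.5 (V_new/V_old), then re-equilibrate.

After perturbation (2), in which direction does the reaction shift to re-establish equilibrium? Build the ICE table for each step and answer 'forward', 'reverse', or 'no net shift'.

Q₀ = 0.1008 vs Keq = 152.7 ⇒ Q<K, forward
Step 1:
                  M         B
  Initial     3.412     1.173
  Change     -3.276     1.638
  Equil      0.1357     2.811
  solve Keq expr → x = 1.638; check Q = 152.7
Then change container volume by factor 1.25 (V_new/V_old).
Step 2:
                  M         B
  Initial    0.1085     2.249
  Change    0.01264 -0.006321
  Equil      0.1212     2.243
  solve Keq expr → x = -0.006321; check Q = 152.7
Then change container volume by factor 1.5 (V_new/V_old).
Step 3:
                  M         B
  Initial   0.08079     1.495
  Change    0.01786 -0.008931
  Equil     0.09865     1.486
  solve Keq expr → x = -0.008931; check Q = 152.7

Direction: reverse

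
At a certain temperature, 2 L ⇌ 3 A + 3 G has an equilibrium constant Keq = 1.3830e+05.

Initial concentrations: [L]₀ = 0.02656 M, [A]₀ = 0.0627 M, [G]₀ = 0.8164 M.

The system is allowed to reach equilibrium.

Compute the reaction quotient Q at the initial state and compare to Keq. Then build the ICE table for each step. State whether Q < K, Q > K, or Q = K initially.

Q₀ = 0.1901; Q < K (proceeds forward)

Q₀ = 0.1901 vs Keq = 1.3830e+05 ⇒ Q<K, forward
Step 1:
                   L          A          G
  I          0.02656     0.0627     0.8164
  C         -0.02649    0.03974    0.03974
  E       6.9836e-05     0.1024     0.8561
  solve Keq expr → x = 0.01325; check Q = 1.3830e+05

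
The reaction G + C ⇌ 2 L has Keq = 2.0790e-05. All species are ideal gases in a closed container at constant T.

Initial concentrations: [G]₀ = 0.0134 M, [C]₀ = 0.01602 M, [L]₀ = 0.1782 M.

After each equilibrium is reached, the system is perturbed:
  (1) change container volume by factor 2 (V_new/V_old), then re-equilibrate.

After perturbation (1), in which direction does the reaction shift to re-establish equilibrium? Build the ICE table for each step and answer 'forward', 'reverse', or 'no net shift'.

Q₀ = 147.9 vs Keq = 2.0790e-05 ⇒ Q>K, reverse
Step 1:
                   G          C          L
  I           0.0134    0.01602     0.1782
  C          0.08886    0.08886    -0.1777
  E           0.1023     0.1049 4.7222e-04
  solve Keq expr → x = -0.08886; check Q = 2.0790e-05
Then change container volume by factor 2 (V_new/V_old).
Step 2:
                   G          C          L
  I          0.05113    0.05244 2.3611e-04
  C                0          0          0
  E          0.05113    0.05244 2.3611e-04
  solve Keq expr → x = 0; check Q = 2.0790e-05

Direction: no net shift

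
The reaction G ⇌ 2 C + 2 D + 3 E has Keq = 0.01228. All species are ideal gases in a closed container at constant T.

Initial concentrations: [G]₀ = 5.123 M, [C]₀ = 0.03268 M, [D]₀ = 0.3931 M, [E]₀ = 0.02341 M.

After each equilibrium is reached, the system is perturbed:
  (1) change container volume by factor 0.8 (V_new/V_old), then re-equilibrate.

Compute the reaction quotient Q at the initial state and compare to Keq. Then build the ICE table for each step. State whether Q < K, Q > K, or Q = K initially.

Q₀ = 4.1329e-10; Q < K (proceeds forward)

Q₀ = 4.1329e-10 vs Keq = 0.01228 ⇒ Q<K, forward
Step 1:
                    G           C           D           E
  init          5.123     0.03268      0.3931     0.02341
  Δ           -0.2275      0.4549      0.4549      0.6824
  eq            4.896      0.4876       0.848      0.7058
  solve Keq expr → x = 0.2275; check Q = 0.01228
Then change container volume by factor 0.8 (V_new/V_old).
Step 2:
                    G           C           D           E
  init          6.119      0.6095        1.06      0.8822
  Δ           0.05865     -0.1173     -0.1173     -0.1759
  eq            6.178      0.4922      0.9427      0.7063
  solve Keq expr → x = -0.05865; check Q = 0.01228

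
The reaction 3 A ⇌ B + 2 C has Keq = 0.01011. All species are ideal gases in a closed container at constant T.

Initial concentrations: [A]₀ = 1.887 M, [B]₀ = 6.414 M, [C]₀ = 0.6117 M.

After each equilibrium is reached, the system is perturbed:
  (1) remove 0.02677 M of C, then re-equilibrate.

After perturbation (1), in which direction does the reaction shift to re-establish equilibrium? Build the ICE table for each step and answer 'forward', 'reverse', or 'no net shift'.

Q₀ = 0.3572 vs Keq = 0.01011 ⇒ Q>K, reverse
Step 1:
                  A         B         C
  init        1.887     6.414    0.6117
  Δ          0.6697   -0.2232   -0.4465
  eq          2.557     6.191    0.1652
  solve Keq expr → x = -0.2232; check Q = 0.01011
Then remove 0.02677 M of C.
Step 2:
                  A         B         C
  init        2.557     6.191    0.1384
  Δ        -0.03487   0.01162   0.02325
  eq          2.522     6.202    0.1617
  solve Keq expr → x = 0.01162; check Q = 0.01011

Direction: forward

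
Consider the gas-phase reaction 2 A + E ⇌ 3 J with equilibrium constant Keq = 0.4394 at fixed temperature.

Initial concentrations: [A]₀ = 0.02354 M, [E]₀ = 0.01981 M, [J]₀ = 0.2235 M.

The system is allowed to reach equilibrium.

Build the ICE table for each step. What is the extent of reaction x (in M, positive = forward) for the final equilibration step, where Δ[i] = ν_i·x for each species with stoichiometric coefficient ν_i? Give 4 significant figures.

x = -0.04901 M

Q₀ = 1017 vs Keq = 0.4394 ⇒ Q>K, reverse
Step 1:
                   A          E          J
  init       0.02354    0.01981     0.2235
  Δ          0.09803    0.04901     -0.147
  eq          0.1216    0.06882    0.07646
  solve Keq expr → x = -0.04901; check Q = 0.4394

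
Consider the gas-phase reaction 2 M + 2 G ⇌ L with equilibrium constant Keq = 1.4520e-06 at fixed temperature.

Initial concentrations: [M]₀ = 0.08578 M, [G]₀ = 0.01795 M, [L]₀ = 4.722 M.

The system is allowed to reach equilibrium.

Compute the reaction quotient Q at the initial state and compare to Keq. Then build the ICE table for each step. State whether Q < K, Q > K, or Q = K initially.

Q₀ = 1.9917e+06; Q > K (proceeds reverse)

Q₀ = 1.9917e+06 vs Keq = 1.4520e-06 ⇒ Q>K, reverse
Step 1:
                  M         G         L
  Initial   0.08578   0.01795     4.722
  Change      9.421     9.421     -4.71
  Equil       9.506     9.439   0.01169
  solve Keq expr → x = -4.71; check Q = 1.4520e-06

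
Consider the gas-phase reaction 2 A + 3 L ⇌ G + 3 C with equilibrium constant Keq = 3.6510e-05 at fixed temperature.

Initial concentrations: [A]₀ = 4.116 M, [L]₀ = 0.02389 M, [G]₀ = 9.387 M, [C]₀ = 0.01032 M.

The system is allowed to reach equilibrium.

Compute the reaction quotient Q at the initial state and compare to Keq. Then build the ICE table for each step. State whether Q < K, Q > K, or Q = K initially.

Q₀ = 0.04466; Q > K (proceeds reverse)

Q₀ = 0.04466 vs Keq = 3.6510e-05 ⇒ Q>K, reverse
Step 1:
                   A          L          G          C
  init         4.116    0.02389      9.387    0.01032
  Δ         0.005994   0.008991  -0.002997  -0.008991
  eq           4.122    0.03288      9.384   0.001329
  solve Keq expr → x = -0.002997; check Q = 3.6510e-05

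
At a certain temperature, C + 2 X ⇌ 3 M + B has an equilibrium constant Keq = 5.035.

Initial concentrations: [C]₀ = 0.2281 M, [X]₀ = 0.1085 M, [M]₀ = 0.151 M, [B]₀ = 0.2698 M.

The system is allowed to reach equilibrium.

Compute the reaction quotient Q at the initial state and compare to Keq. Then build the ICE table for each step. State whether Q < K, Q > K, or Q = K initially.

Q₀ = 0.3459; Q < K (proceeds forward)

Q₀ = 0.3459 vs Keq = 5.035 ⇒ Q<K, forward
Step 1:
                  C         X         M         B
  init       0.2281    0.1085     0.151    0.2698
  Δ        -0.02524  -0.05048   0.07572   0.02524
  eq         0.2029   0.05802    0.2267     0.295
  solve Keq expr → x = 0.02524; check Q = 5.035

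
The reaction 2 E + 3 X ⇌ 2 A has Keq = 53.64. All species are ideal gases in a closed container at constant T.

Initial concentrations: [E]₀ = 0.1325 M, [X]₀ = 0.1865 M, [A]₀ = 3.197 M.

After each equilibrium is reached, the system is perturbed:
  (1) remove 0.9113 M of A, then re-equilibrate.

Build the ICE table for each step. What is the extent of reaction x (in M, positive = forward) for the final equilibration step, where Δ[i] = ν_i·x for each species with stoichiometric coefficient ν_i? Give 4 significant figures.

Q₀ = 8.9746e+04 vs Keq = 53.64 ⇒ Q>K, reverse
Step 1:
                   E          X          A
  init        0.1325     0.1865      3.197
  Δ           0.4055     0.6082    -0.4055
  eq           0.538     0.7947      2.792
  solve Keq expr → x = -0.2027; check Q = 53.64
Then remove 0.9113 M of A.
Step 2:
                   E          X          A
  init         0.538     0.7947       1.88
  Δ         -0.07113    -0.1067    0.07113
  eq          0.4669      0.688      1.951
  solve Keq expr → x = 0.03557; check Q = 53.64

x = 0.03557 M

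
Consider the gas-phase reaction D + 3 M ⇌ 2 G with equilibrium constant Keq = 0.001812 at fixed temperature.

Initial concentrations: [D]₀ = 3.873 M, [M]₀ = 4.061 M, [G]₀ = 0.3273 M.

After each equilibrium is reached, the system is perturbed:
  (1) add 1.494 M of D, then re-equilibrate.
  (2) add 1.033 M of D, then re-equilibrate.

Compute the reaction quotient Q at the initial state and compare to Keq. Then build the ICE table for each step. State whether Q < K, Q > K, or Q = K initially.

Q₀ = 4.1300e-04 vs Keq = 0.001812 ⇒ Q<K, forward
Step 1:
                   D          M          G
  Initial      3.873      4.061     0.3273
  Change     -0.1271    -0.3813     0.2542
  Equil        3.746       3.68     0.5815
  solve Keq expr → x = 0.1271; check Q = 0.001812
Then add 1.494 M of D.
Step 2:
                   D          M          G
  Initial       5.24       3.68     0.5815
  Change    -0.03667      -0.11    0.07334
  Equil        5.203       3.57     0.6549
  solve Keq expr → x = 0.03667; check Q = 0.001812
Then add 1.033 M of D.
Step 3:
                   D          M          G
  Initial      6.236       3.57     0.6549
  Change      -0.021   -0.06299      0.042
  Equil        6.215      3.507     0.6969
  solve Keq expr → x = 0.021; check Q = 0.001812

Q₀ = 4.1300e-04; Q < K (proceeds forward)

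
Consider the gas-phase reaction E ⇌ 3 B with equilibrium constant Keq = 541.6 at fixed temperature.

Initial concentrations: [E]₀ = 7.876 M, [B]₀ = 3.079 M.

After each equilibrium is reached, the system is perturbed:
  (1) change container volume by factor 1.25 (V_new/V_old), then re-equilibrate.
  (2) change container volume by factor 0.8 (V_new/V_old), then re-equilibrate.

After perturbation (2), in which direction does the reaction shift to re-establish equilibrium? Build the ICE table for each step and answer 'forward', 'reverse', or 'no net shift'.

Q₀ = 3.706 vs Keq = 541.6 ⇒ Q<K, forward
Step 1:
                  E         B
  I           7.876     3.079
  C          -3.439     10.32
  E           4.437     13.39
  solve Keq expr → x = 3.439; check Q = 541.6
Then change container volume by factor 1.25 (V_new/V_old).
Step 2:
                  E         B
  I            3.55     10.72
  C         -0.4077     1.223
  E           3.142     11.94
  solve Keq expr → x = 0.4077; check Q = 541.6
Then change container volume by factor 0.8 (V_new/V_old).
Step 3:
                  E         B
  I           3.928     14.92
  C          0.5097    -1.529
  E           4.437     13.39
  solve Keq expr → x = -0.5097; check Q = 541.6

Direction: reverse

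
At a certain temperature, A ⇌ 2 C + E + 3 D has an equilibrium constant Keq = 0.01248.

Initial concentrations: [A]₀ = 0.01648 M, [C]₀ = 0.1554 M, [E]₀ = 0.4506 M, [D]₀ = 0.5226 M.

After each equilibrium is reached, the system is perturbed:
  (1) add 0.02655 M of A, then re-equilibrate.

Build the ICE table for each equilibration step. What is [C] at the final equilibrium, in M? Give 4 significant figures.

[C]_eq = 0.1245 M

Q₀ = 0.09424 vs Keq = 0.01248 ⇒ Q>K, reverse
Step 1:
                  A         C         E         D
  I         0.01648    0.1554    0.4506    0.5226
  C         0.02263  -0.04526  -0.02263  -0.06789
  E         0.03911    0.1101     0.428    0.4547
  solve Keq expr → x = -0.02263; check Q = 0.01248
Then add 0.02655 M of A.
Step 2:
                  A         C         E         D
  I         0.06566    0.1101     0.428    0.4547
  C       -0.007204   0.01441  0.007204   0.02161
  E         0.05846    0.1245    0.4352    0.4763
  solve Keq expr → x = 0.007204; check Q = 0.01248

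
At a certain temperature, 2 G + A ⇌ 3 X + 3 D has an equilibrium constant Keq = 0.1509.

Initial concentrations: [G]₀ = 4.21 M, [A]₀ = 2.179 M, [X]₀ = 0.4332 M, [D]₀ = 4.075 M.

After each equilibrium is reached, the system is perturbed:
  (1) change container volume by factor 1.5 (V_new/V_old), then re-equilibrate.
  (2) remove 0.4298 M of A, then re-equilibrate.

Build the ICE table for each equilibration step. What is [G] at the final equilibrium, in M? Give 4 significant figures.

Q₀ = 0.1424 vs Keq = 0.1509 ⇒ Q<K, forward
Step 1:
                   G          A          X          D
  init          4.21      2.179     0.4332      4.075
  Δ        -0.004765  -0.002382   0.007147   0.007147
  eq           4.205      2.177     0.4403      4.082
  solve Keq expr → x = 0.002382; check Q = 0.1509
Then change container volume by factor 1.5 (V_new/V_old).
Step 2:
                   G          A          X          D
  init         2.803      1.451     0.2936      2.721
  Δ         -0.07801     -0.039      0.117      0.117
  eq           2.725      1.412     0.4106      2.838
  solve Keq expr → x = 0.039; check Q = 0.1509
Then remove 0.4298 M of A.
Step 3:
                   G          A          X          D
  init         2.725     0.9823     0.4106      2.838
  Δ          0.02532    0.01266   -0.03798   -0.03798
  eq           2.751     0.9949     0.3726        2.8
  solve Keq expr → x = -0.01266; check Q = 0.1509

[G]_eq = 2.751 M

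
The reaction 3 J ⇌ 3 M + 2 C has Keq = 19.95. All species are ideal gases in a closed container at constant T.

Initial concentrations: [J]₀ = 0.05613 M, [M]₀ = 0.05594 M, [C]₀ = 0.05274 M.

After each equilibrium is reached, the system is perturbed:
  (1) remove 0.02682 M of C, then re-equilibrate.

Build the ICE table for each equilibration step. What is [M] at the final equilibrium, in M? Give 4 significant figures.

Q₀ = 0.002753 vs Keq = 19.95 ⇒ Q<K, forward
Step 1:
                    J           M           C
  init        0.05613     0.05594     0.05274
  Δ          -0.04866     0.04866     0.03244
  eq         0.007467      0.1046     0.08518
  solve Keq expr → x = 0.01622; check Q = 19.95
Then remove 0.02682 M of C.
Step 2:
                    J           M           C
  init       0.007467      0.1046     0.05836
  Δ         -0.001512    0.001512    0.001008
  eq         0.005954      0.1061     0.05937
  solve Keq expr → x = 5.0408e-04; check Q = 19.95

[M]_eq = 0.1061 M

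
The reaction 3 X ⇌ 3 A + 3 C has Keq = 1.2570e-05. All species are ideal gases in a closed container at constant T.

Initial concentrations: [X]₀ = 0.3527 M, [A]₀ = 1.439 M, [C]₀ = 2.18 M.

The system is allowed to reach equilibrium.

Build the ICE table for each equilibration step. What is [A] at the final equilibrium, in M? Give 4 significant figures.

Q₀ = 703.6 vs Keq = 1.2570e-05 ⇒ Q>K, reverse
Step 1:
                   X          A          C
  Initial     0.3527      1.439       2.18
  Change       1.388     -1.388     -1.388
  Equil        1.741    0.05109     0.7921
  solve Keq expr → x = -0.4626; check Q = 1.2570e-05

[A]_eq = 0.05109 M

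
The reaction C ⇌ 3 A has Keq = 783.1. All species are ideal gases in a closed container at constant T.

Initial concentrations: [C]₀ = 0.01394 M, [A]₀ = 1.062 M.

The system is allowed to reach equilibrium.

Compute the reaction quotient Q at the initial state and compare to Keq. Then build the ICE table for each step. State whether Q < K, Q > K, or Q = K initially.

Q₀ = 85.92; Q < K (proceeds forward)

Q₀ = 85.92 vs Keq = 783.1 ⇒ Q<K, forward
Step 1:
                  C         A
  I         0.01394     1.062
  C        -0.01225   0.03674
  E        0.001694     1.099
  solve Keq expr → x = 0.01225; check Q = 783.1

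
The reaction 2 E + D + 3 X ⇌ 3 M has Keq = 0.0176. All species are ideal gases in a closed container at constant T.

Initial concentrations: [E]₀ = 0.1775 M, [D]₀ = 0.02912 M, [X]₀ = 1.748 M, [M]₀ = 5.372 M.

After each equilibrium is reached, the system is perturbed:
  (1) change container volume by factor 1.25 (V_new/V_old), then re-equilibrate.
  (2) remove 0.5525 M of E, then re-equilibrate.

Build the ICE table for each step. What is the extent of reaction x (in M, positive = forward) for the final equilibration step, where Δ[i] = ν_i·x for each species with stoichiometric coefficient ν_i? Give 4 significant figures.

Q₀ = 3.1637e+04 vs Keq = 0.0176 ⇒ Q>K, reverse
Step 1:
                  E         D         X         M
  I          0.1775   0.02912     1.748     5.372
  C           2.087     1.044     3.131    -3.131
  E           2.265     1.073     4.879     2.241
  solve Keq expr → x = -1.044; check Q = 0.0176
Then change container volume by factor 1.25 (V_new/V_old).
Step 2:
                  E         D         X         M
  I           1.812    0.8583     3.903     1.793
  C          0.1238   0.06191    0.1857   -0.1857
  E           1.936    0.9202     4.089     1.607
  solve Keq expr → x = -0.06191; check Q = 0.0176
Then remove 0.5525 M of E.
Step 3:
                  E         D         X         M
  I           1.383    0.9202     4.089     1.607
  C          0.1129   0.05643    0.1693   -0.1693
  E           1.496    0.9766     4.258     1.438
  solve Keq expr → x = -0.05643; check Q = 0.0176

x = -0.05643 M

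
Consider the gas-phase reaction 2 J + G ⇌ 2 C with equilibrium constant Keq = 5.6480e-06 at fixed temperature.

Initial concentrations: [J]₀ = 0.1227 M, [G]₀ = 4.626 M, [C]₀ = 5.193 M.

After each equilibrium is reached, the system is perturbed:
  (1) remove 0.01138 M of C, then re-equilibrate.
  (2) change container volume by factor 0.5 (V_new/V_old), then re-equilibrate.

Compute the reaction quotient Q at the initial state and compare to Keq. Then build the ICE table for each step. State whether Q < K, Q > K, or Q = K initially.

Q₀ = 387.2 vs Keq = 5.6480e-06 ⇒ Q>K, reverse
Step 1:
                  J         G         C
  Initial    0.1227     4.626     5.193
  Change      5.159      2.58    -5.159
  Equil       5.282     7.206    0.0337
  solve Keq expr → x = -2.58; check Q = 5.6480e-06
Then remove 0.01138 M of C.
Step 2:
                  J         G         C
  Initial     5.282     7.206   0.02232
  Change   -0.01129 -0.005647   0.01129
  Equil       5.271       7.2   0.03361
  solve Keq expr → x = 0.005647; check Q = 5.6480e-06
Then change container volume by factor 0.5 (V_new/V_old).
Step 3:
                  J         G         C
  Initial     10.54      14.4   0.06722
  Change   -0.02755  -0.01378   0.02755
  Equil       10.51     14.39   0.09477
  solve Keq expr → x = 0.01378; check Q = 5.6480e-06

Q₀ = 387.2; Q > K (proceeds reverse)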